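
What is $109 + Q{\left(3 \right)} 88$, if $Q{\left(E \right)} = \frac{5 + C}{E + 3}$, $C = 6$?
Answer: $\frac{811}{3} \approx 270.33$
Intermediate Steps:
$Q{\left(E \right)} = \frac{11}{3 + E}$ ($Q{\left(E \right)} = \frac{5 + 6}{E + 3} = \frac{11}{3 + E}$)
$109 + Q{\left(3 \right)} 88 = 109 + \frac{11}{3 + 3} \cdot 88 = 109 + \frac{11}{6} \cdot 88 = 109 + \frac{484}{3} = \frac{811}{3}$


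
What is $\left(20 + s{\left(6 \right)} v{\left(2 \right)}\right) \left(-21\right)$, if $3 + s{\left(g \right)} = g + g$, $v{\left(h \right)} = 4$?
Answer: $-1176$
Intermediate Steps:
$s{\left(g \right)} = -3 + 2 g$ ($s{\left(g \right)} = -3 + \left(g + g\right) = -3 + 2 g$)
$\left(20 + s{\left(6 \right)} v{\left(2 \right)}\right) \left(-21\right) = \left(20 + \left(-3 + 2 \cdot 6\right) 4\right) \left(-21\right) = \left(20 + \left(-3 + 12\right) 4\right) \left(-21\right) = \left(20 + 9 \cdot 4\right) \left(-21\right) = \left(20 + 36\right) \left(-21\right) = 56 \left(-21\right) = -1176$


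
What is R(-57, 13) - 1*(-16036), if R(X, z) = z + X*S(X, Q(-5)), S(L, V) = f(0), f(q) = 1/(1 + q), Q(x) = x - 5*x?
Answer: 15992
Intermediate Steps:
Q(x) = -4*x
S(L, V) = 1 (S(L, V) = 1/(1 + 0) = 1/1 = 1)
R(X, z) = X + z (R(X, z) = z + X*1 = z + X = X + z)
R(-57, 13) - 1*(-16036) = (-57 + 13) - 1*(-16036) = -44 + 16036 = 15992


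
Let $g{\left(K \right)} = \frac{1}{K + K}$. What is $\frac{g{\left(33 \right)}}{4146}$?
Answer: $\frac{1}{273636} \approx 3.6545 \cdot 10^{-6}$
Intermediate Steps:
$g{\left(K \right)} = \frac{1}{2 K}$
$\frac{g{\left(33 \right)}}{4146} = \frac{\frac{1}{2} \cdot \frac{1}{33}}{4146} = \frac{1}{2} \cdot \frac{1}{33} \cdot \frac{1}{4146} = \frac{1}{66} \cdot \frac{1}{4146} = \frac{1}{273636}$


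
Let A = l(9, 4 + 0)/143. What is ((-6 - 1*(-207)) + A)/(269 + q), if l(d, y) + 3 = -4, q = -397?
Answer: -449/286 ≈ -1.5699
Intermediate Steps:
l(d, y) = -7 (l(d, y) = -3 - 4 = -7)
A = -7/143 ≈ -0.048951
((-6 - 1*(-207)) + A)/(269 + q) = ((-6 - 1*(-207)) - 7/143)/(269 - 397) = ((-6 + 207) - 7/143)/(-128) = (201 - 7/143)*(-1/128) = (28736/143)*(-1/128) = -449/286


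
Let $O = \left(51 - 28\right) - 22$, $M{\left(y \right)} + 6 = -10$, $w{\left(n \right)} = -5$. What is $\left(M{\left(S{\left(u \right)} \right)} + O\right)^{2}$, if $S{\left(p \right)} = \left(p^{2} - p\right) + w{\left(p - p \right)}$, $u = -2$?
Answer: $225$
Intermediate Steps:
$S{\left(p \right)} = -5 + p^{2} - p$ ($S{\left(p \right)} = \left(p^{2} - p\right) - 5 = -5 + p^{2} - p$)
$M{\left(y \right)} = -16$ ($M{\left(y \right)} = -6 - 10 = -16$)
$O = 1$ ($O = 23 - 22 = 1$)
$\left(M{\left(S{\left(u \right)} \right)} + O\right)^{2} = \left(-16 + 1\right)^{2} = \left(-15\right)^{2} = 225$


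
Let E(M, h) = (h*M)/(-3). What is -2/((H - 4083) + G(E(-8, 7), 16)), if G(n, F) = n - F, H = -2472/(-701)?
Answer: 4206/8573525 ≈ 0.00049058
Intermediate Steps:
E(M, h) = -M*h/3 (E(M, h) = (M*h)*(-⅓) = -M*h/3)
H = 2472/701 (H = -2472*(-1/701) = 2472/701 ≈ 3.5264)
-2/((H - 4083) + G(E(-8, 7), 16)) = -2/((2472/701 - 4083) + (-⅓*(-8)*7 - 1*16)) = -2/(-2859711/701 + (56/3 - 16)) = -2/(-2859711/701 + 8/3) = -2/(-8573525/2103) = -2103/8573525*(-2) = 4206/8573525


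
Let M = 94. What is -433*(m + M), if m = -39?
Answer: -23815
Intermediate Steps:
-433*(m + M) = -433*(-39 + 94) = -433*55 = -23815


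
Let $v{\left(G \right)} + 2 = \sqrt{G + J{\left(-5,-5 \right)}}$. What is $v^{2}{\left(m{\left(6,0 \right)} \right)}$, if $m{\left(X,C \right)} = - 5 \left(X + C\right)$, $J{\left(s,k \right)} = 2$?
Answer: $4 \left(1 - i \sqrt{7}\right)^{2} \approx -24.0 - 21.166 i$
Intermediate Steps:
$m{\left(X,C \right)} = - 5 C - 5 X$ ($m{\left(X,C \right)} = - 5 \left(C + X\right) = - 5 C - 5 X$)
$v{\left(G \right)} = -2 + \sqrt{2 + G}$ ($v{\left(G \right)} = -2 + \sqrt{G + 2} = -2 + \sqrt{2 + G}$)
$v^{2}{\left(m{\left(6,0 \right)} \right)} = \left(-2 + \sqrt{2 - 30}\right)^{2} = \left(-2 + \sqrt{-28}\right)^{2} = \left(-2 + 2 i \sqrt{7}\right)^{2}$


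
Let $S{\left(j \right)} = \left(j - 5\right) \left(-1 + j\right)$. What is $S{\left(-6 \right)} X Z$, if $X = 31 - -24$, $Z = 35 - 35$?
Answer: $0$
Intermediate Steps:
$S{\left(j \right)} = \left(-1 + j\right) \left(-5 + j\right)$ ($S{\left(j \right)} = \left(-5 + j\right) \left(-1 + j\right) = \left(-1 + j\right) \left(-5 + j\right)$)
$Z = 0$ ($Z = 35 - 35 = 0$)
$X = 55$ ($X = 31 + 24 = 55$)
$S{\left(-6 \right)} X Z = \left(5 + \left(-6\right)^{2} - -36\right) 55 \cdot 0 = \left(5 + 36 + 36\right) 55 \cdot 0 = 77 \cdot 55 \cdot 0 = 4235 \cdot 0 = 0$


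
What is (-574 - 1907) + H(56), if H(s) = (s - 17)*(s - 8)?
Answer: -609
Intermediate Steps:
H(s) = (-17 + s)*(-8 + s)
(-574 - 1907) + H(56) = (-574 - 1907) + (136 + 56**2 - 25*56) = -2481 + (136 + 3136 - 1400) = -2481 + 1872 = -609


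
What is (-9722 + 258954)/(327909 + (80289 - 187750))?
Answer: 15577/13778 ≈ 1.1306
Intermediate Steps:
(-9722 + 258954)/(327909 + (80289 - 187750)) = 249232/(327909 - 107461) = 249232/220448 = 249232*(1/220448) = 15577/13778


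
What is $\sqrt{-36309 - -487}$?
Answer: $i \sqrt{35822} \approx 189.27 i$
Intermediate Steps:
$\sqrt{-36309 - -487} = \sqrt{-36309 + \left(-26 + 513\right)} = \sqrt{-36309 + 487} = \sqrt{-35822} = i \sqrt{35822}$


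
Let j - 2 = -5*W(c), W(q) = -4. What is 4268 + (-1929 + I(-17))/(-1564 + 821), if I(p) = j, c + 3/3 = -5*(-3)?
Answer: 3173031/743 ≈ 4270.6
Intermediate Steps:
c = 14 (c = -1 - 5*(-3) = -1 + 15 = 14)
j = 22 (j = 2 - 5*(-4) = 2 + 20 = 22)
I(p) = 22
4268 + (-1929 + I(-17))/(-1564 + 821) = 4268 + (-1929 + 22)/(-1564 + 821) = 4268 - 1907/(-743) = 4268 - 1907*(-1/743) = 4268 + 1907/743 = 3173031/743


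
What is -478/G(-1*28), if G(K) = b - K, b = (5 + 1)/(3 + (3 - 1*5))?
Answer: -239/17 ≈ -14.059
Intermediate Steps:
b = 6 (b = 6/(3 + (3 - 5)) = 6/(3 - 2) = 6/1 = 6*1 = 6)
G(K) = 6 - K
-478/G(-1*28) = -478/(6 - (-1)*28) = -478/(6 - 1*(-28)) = -478/(6 + 28) = -478/34 = -478*1/34 = -239/17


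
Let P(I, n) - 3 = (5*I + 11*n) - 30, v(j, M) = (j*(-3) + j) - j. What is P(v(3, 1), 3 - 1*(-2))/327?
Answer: -17/327 ≈ -0.051988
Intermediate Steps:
v(j, M) = -3*j (v(j, M) = (-3*j + j) - j = -2*j - j = -3*j)
P(I, n) = -27 + 5*I + 11*n (P(I, n) = 3 + ((5*I + 11*n) - 30) = 3 + (-30 + 5*I + 11*n) = -27 + 5*I + 11*n)
P(v(3, 1), 3 - 1*(-2))/327 = (-27 + 5*(-3*3) + 11*(3 - 1*(-2)))/327 = (-27 + 5*(-9) + 11*(3 + 2))*(1/327) = (-27 - 45 + 11*5)*(1/327) = (-27 - 45 + 55)*(1/327) = -17*1/327 = -17/327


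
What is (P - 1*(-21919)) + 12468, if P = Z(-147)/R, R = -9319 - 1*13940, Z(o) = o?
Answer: 266602460/7753 ≈ 34387.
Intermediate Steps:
R = -23259 (R = -9319 - 13940 = -23259)
P = 49/7753 (P = -147/(-23259) = -147*(-1/23259) = 49/7753 ≈ 0.0063201)
(P - 1*(-21919)) + 12468 = (49/7753 - 1*(-21919)) + 12468 = (49/7753 + 21919) + 12468 = 169938056/7753 + 12468 = 266602460/7753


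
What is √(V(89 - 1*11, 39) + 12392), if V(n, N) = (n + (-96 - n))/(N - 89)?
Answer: 2*√77462/5 ≈ 111.33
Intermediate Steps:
V(n, N) = -96/(-89 + N)
√(V(89 - 1*11, 39) + 12392) = √(-96/(-89 + 39) + 12392) = √(-96/(-50) + 12392) = √(-96*(-1/50) + 12392) = √(48/25 + 12392) = √(309848/25) = 2*√77462/5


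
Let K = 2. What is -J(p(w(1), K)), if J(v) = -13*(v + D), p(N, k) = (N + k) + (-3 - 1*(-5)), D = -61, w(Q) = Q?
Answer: -728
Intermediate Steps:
p(N, k) = 2 + N + k (p(N, k) = (N + k) + (-3 + 5) = (N + k) + 2 = 2 + N + k)
J(v) = 793 - 13*v (J(v) = -13*(v - 61) = -13*(-61 + v) = 793 - 13*v)
-J(p(w(1), K)) = -(793 - 13*(2 + 1 + 2)) = -(793 - 13*5) = -(793 - 65) = -1*728 = -728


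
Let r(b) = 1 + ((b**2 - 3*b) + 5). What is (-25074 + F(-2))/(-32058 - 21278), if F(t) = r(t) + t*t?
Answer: 12527/26668 ≈ 0.46974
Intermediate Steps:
r(b) = 6 + b**2 - 3*b (r(b) = 1 + (5 + b**2 - 3*b) = 6 + b**2 - 3*b)
F(t) = 6 - 3*t + 2*t**2 (F(t) = (6 + t**2 - 3*t) + t*t = (6 + t**2 - 3*t) + t**2 = 6 - 3*t + 2*t**2)
(-25074 + F(-2))/(-32058 - 21278) = (-25074 + (6 - 3*(-2) + 2*(-2)**2))/(-32058 - 21278) = (-25074 + (6 + 6 + 2*4))/(-53336) = (-25074 + (6 + 6 + 8))*(-1/53336) = (-25074 + 20)*(-1/53336) = -25054*(-1/53336) = 12527/26668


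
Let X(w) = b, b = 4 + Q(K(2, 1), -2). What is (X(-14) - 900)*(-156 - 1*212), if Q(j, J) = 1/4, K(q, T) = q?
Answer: 329636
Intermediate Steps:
Q(j, J) = ¼
b = 17/4 (b = 4 + ¼ = 17/4 ≈ 4.2500)
X(w) = 17/4
(X(-14) - 900)*(-156 - 1*212) = (17/4 - 900)*(-156 - 1*212) = -3583*(-156 - 212)/4 = -3583/4*(-368) = 329636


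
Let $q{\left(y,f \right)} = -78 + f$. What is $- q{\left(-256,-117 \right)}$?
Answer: $195$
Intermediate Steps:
$- q{\left(-256,-117 \right)} = - (-78 - 117) = \left(-1\right) \left(-195\right) = 195$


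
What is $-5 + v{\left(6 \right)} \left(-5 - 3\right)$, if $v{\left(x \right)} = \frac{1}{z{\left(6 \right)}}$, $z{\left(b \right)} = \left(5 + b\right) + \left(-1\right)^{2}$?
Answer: $- \frac{17}{3} \approx -5.6667$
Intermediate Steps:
$z{\left(b \right)} = 6 + b$ ($z{\left(b \right)} = \left(5 + b\right) + 1 = 6 + b$)
$v{\left(x \right)} = \frac{1}{12}$ ($v{\left(x \right)} = \frac{1}{6 + 6} = \frac{1}{12}$)
$-5 + v{\left(6 \right)} \left(-5 - 3\right) = -5 + \frac{-5 - 3}{12} = -5 + \frac{1}{12} \left(-8\right) = -5 - \frac{2}{3} = - \frac{17}{3}$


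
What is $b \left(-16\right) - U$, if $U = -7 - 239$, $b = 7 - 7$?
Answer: $246$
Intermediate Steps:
$b = 0$
$U = -246$ ($U = -7 - 239 = -246$)
$b \left(-16\right) - U = 0 \left(-16\right) - -246 = 0 + 246 = 246$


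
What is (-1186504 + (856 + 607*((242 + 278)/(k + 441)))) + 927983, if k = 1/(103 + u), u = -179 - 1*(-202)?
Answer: -14277900415/55567 ≈ -2.5695e+5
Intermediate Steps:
u = 23 (u = -179 + 202 = 23)
k = 1/126 (k = 1/(103 + 23) = 1/126 ≈ 0.0079365)
(-1186504 + (856 + 607*((242 + 278)/(k + 441)))) + 927983 = (-1186504 + (856 + 607*((242 + 278)/(1/126 + 441)))) + 927983 = (-1186504 + (856 + 607*(520/(55567/126)))) + 927983 = (-1186504 + (856 + 607*(520*(126/55567)))) + 927983 = (-1186504 + (856 + 607*(65520/55567))) + 927983 = (-1186504 + (856 + 39770640/55567)) + 927983 = (-1186504 + 87335992/55567) + 927983 = -65843131776/55567 + 927983 = -14277900415/55567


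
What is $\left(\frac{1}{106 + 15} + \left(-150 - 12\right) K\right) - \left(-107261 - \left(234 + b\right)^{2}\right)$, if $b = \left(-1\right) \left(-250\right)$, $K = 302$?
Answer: $\frac{35403754}{121} \approx 2.9259 \cdot 10^{5}$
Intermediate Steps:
$b = 250$
$\left(\frac{1}{106 + 15} + \left(-150 - 12\right) K\right) - \left(-107261 - \left(234 + b\right)^{2}\right) = \left(\frac{1}{106 + 15} + \left(-150 - 12\right) 302\right) - \left(-107261 - \left(234 + 250\right)^{2}\right) = \left(\frac{1}{121} + \left(-150 - 12\right) 302\right) - \left(-107261 - 484^{2}\right) = \left(\frac{1}{121} - 48924\right) - \left(-107261 - 234256\right) = - \frac{5919803}{121} - -341517 = - \frac{5919803}{121} + 341517 = \frac{35403754}{121}$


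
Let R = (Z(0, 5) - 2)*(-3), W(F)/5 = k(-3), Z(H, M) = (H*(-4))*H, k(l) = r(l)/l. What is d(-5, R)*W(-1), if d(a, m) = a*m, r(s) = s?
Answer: -150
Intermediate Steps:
k(l) = 1 (k(l) = l/l = 1)
Z(H, M) = -4*H**2 (Z(H, M) = (-4*H)*H = -4*H**2)
W(F) = 5 (W(F) = 5*1 = 5)
R = 6 (R = (-4*0**2 - 2)*(-3) = (-4*0 - 2)*(-3) = (0 - 2)*(-3) = -2*(-3) = 6)
d(-5, R)*W(-1) = -5*6*5 = -30*5 = -150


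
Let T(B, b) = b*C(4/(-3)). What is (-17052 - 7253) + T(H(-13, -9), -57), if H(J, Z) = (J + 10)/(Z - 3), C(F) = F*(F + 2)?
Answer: -72763/3 ≈ -24254.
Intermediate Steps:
C(F) = F*(2 + F)
H(J, Z) = (10 + J)/(-3 + Z)
T(B, b) = -8*b/9 (T(B, b) = b*((4/(-3))*(2 + 4/(-3))) = b*((4*(-1/3))*(2 + 4*(-1/3))) = b*(-4*(2 - 4/3)/3) = b*(-4/3*2/3) = b*(-8/9) = -8*b/9)
(-17052 - 7253) + T(H(-13, -9), -57) = (-17052 - 7253) - 8/9*(-57) = -24305 + 152/3 = -72763/3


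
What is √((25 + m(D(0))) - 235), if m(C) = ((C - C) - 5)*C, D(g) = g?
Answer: I*√210 ≈ 14.491*I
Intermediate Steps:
m(C) = -5*C (m(C) = (0 - 5)*C = -5*C)
√((25 + m(D(0))) - 235) = √((25 - 5*0) - 235) = √((25 + 0) - 235) = √(25 - 235) = √(-210) = I*√210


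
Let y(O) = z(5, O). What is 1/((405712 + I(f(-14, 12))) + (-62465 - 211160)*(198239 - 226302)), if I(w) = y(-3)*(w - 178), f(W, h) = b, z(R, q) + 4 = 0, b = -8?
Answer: 1/7679144831 ≈ 1.3022e-10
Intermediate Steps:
z(R, q) = -4 (z(R, q) = -4 + 0 = -4)
y(O) = -4
f(W, h) = -8
I(w) = 712 - 4*w (I(w) = -4*(w - 178) = -4*(-178 + w) = 712 - 4*w)
1/((405712 + I(f(-14, 12))) + (-62465 - 211160)*(198239 - 226302)) = 1/((405712 + (712 - 4*(-8))) + (-62465 - 211160)*(198239 - 226302)) = 1/((405712 + (712 + 32)) - 273625*(-28063)) = 1/((405712 + 744) + 7678738375) = 1/(406456 + 7678738375) = 1/7679144831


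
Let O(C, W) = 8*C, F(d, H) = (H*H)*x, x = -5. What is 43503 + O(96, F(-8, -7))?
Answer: 44271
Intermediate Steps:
F(d, H) = -5*H² (F(d, H) = (H*H)*(-5) = H²*(-5) = -5*H²)
43503 + O(96, F(-8, -7)) = 43503 + 8*96 = 43503 + 768 = 44271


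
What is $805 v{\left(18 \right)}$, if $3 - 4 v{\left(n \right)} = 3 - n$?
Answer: $\frac{7245}{2} \approx 3622.5$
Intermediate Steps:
$v{\left(n \right)} = \frac{n}{4}$ ($v{\left(n \right)} = \frac{3}{4} - \frac{3 - n}{4} = \frac{3}{4} + \left(- \frac{3}{4} + \frac{n}{4}\right) = \frac{n}{4}$)
$805 v{\left(18 \right)} = 805 \cdot \frac{1}{4} \cdot 18 = 805 \cdot \frac{9}{2} = \frac{7245}{2}$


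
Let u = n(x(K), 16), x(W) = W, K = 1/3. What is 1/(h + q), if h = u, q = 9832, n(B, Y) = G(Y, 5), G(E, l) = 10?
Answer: 1/9842 ≈ 0.00010161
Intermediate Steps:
K = ⅓ ≈ 0.33333
n(B, Y) = 10
u = 10
h = 10
1/(h + q) = 1/(10 + 9832) = 1/9842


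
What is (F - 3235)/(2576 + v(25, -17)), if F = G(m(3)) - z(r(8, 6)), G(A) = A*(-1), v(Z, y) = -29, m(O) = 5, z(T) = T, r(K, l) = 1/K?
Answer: -25921/20376 ≈ -1.2721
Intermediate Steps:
G(A) = -A
F = -41/8 (F = -1*5 - 1/8 = -5 - 1*⅛ = -5 - ⅛ = -41/8 ≈ -5.1250)
(F - 3235)/(2576 + v(25, -17)) = (-41/8 - 3235)/(2576 - 29) = -25921/8/2547 = -25921/8*1/2547 = -25921/20376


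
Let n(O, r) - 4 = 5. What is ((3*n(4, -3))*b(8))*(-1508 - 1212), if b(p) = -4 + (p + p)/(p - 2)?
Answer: 97920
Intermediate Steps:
n(O, r) = 9 (n(O, r) = 4 + 5 = 9)
b(p) = -4 + 2*p/(-2 + p) (b(p) = -4 + (2*p)/(-2 + p) = -4 + 2*p/(-2 + p))
((3*n(4, -3))*b(8))*(-1508 - 1212) = ((3*9)*(2*(4 - 1*8)/(-2 + 8)))*(-1508 - 1212) = (27*(2*(4 - 8)/6))*(-2720) = (27*(2*(⅙)*(-4)))*(-2720) = (27*(-4/3))*(-2720) = -36*(-2720) = 97920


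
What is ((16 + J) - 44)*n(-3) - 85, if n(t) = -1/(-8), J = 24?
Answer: -171/2 ≈ -85.500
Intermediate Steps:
n(t) = ⅛ (n(t) = -1*(-⅛) = ⅛)
((16 + J) - 44)*n(-3) - 85 = ((16 + 24) - 44)*(⅛) - 85 = (40 - 44)*(⅛) - 85 = -4*⅛ - 85 = -½ - 85 = -171/2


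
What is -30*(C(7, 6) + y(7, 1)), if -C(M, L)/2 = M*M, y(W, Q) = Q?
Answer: 2910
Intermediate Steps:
C(M, L) = -2*M² (C(M, L) = -2*M*M = -2*M²)
-30*(C(7, 6) + y(7, 1)) = -30*(-2*7² + 1) = -30*(-2*49 + 1) = -30*(-98 + 1) = -30*(-97) = 2910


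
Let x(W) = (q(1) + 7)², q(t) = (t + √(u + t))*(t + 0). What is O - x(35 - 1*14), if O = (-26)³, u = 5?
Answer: -17646 - 16*√6 ≈ -17685.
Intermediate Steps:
O = -17576
q(t) = t*(t + √(5 + t)) (q(t) = (t + √(5 + t))*(t + 0) = (t + √(5 + t))*t = t*(t + √(5 + t)))
x(W) = (8 + √6)² (x(W) = (1*(1 + √(5 + 1)) + 7)² = (1*(1 + √6) + 7)² = ((1 + √6) + 7)² = (8 + √6)²)
O - x(35 - 1*14) = -17576 - (8 + √6)²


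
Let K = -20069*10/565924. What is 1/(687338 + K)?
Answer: 282962/194490434811 ≈ 1.4549e-6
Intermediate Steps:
K = -100345/282962 (K = -200690*1/565924 = -100345/282962 ≈ -0.35462)
1/(687338 + K) = 1/(687338 - 100345/282962) = 1/(194490434811/282962) = 282962/194490434811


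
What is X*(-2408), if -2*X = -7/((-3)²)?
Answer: -8428/9 ≈ -936.44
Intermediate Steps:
X = 7/18 (X = -(-7)/(2*((-3)²)) = -(-7)/(2*9) = -½*(-7/9) = 7/18 ≈ 0.38889)
X*(-2408) = (7/18)*(-2408) = -8428/9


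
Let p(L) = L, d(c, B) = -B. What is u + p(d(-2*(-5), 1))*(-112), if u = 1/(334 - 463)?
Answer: 14447/129 ≈ 111.99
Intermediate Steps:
u = -1/129 (u = 1/(-129) = -1/129 ≈ -0.0077519)
u + p(d(-2*(-5), 1))*(-112) = -1/129 - 1*1*(-112) = -1/129 - 1*(-112) = -1/129 + 112 = 14447/129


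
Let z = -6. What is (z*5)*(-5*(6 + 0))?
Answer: 900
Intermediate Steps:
(z*5)*(-5*(6 + 0)) = (-6*5)*(-5*(6 + 0)) = -(-150)*6 = -30*(-30) = 900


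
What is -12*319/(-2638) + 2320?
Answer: 3061994/1319 ≈ 2321.4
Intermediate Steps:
-12*319/(-2638) + 2320 = -3828*(-1/2638) + 2320 = 1914/1319 + 2320 = 3061994/1319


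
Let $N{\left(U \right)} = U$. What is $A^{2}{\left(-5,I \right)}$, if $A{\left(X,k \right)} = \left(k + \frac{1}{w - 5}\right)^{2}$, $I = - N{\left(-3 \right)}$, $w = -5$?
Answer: $\frac{707281}{10000} \approx 70.728$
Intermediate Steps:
$I = 3$ ($I = \left(-1\right) \left(-3\right) = 3$)
$A{\left(X,k \right)} = \left(- \frac{1}{10} + k\right)^{2}$ ($A{\left(X,k \right)} = \left(k + \frac{1}{-5 - 5}\right)^{2} = \left(k + \frac{1}{-10}\right)^{2} = \left(k - \frac{1}{10}\right)^{2} = \left(- \frac{1}{10} + k\right)^{2}$)
$A^{2}{\left(-5,I \right)} = \left(\frac{\left(1 - 30\right)^{2}}{100}\right)^{2} = \left(\frac{\left(-29\right)^{2}}{100}\right)^{2} = \left(\frac{1}{100} \cdot 841\right)^{2} = \left(\frac{841}{100}\right)^{2} = \frac{707281}{10000}$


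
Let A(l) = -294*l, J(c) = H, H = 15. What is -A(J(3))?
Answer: 4410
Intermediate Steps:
J(c) = 15
-A(J(3)) = -(-294)*15 = -1*(-4410) = 4410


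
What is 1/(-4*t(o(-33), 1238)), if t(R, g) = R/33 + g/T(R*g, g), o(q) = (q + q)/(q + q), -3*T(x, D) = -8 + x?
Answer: 6765/80888 ≈ 0.083634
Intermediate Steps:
T(x, D) = 8/3 - x/3 (T(x, D) = -(-8 + x)/3 = 8/3 - x/3)
o(q) = 1 (o(q) = (2*q)/((2*q)) = (2*q)*(1/(2*q)) = 1)
t(R, g) = R/33 + g/(8/3 - R*g/3)
1/(-4*t(o(-33), 1238)) = 1/(-4*(-99*1238 + 1*(-8 + 1*1238))/(33*(-8 + 1*1238))) = 1/(-4*(-122562 + 1*(-8 + 1238))/(33*(-8 + 1238))) = 1/(-4*(-122562 + 1*1230)/(33*1230)) = 1/(-4*(-122562 + 1230)/(33*1230)) = 1/(-4*(-121332)/(33*1230)) = 1/(-4*(-20222/6765)) = 1/(80888/6765) = 6765/80888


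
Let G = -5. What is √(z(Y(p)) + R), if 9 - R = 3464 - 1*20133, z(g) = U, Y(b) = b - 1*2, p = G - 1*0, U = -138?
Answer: 2*√4135 ≈ 128.61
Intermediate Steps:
p = -5 (p = -5 - 1*0 = -5 + 0 = -5)
Y(b) = -2 + b (Y(b) = b - 2 = -2 + b)
z(g) = -138
R = 16678 (R = 9 - (3464 - 1*20133) = 9 - (3464 - 20133) = 9 - 1*(-16669) = 9 + 16669 = 16678)
√(z(Y(p)) + R) = √(-138 + 16678) = √16540 = 2*√4135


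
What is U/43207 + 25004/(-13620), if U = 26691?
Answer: -179204102/147119835 ≈ -1.2181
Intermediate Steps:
U/43207 + 25004/(-13620) = 26691/43207 + 25004/(-13620) = 26691*(1/43207) + 25004*(-1/13620) = 26691/43207 - 6251/3405 = -179204102/147119835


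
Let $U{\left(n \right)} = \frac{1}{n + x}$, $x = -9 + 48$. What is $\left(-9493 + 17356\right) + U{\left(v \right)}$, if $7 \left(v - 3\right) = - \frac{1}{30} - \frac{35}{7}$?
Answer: $\frac{68164557}{8669} \approx 7863.0$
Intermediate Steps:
$x = 39$
$v = \frac{479}{210}$ ($v = 3 + \frac{- \frac{1}{30} - \frac{35}{7}}{7} = 3 + \frac{\left(-1\right) \frac{1}{30} - 5}{7} = 3 + \frac{- \frac{1}{30} - 5}{7} = 3 + \frac{1}{7} \left(- \frac{151}{30}\right) = 3 - \frac{151}{210} = \frac{479}{210} \approx 2.281$)
$U{\left(n \right)} = \frac{1}{39 + n}$ ($U{\left(n \right)} = \frac{1}{n + 39} = \frac{1}{39 + n}$)
$\left(-9493 + 17356\right) + U{\left(v \right)} = \left(-9493 + 17356\right) + \frac{1}{39 + \frac{479}{210}} = 7863 + \frac{1}{\frac{8669}{210}} = 7863 + \frac{210}{8669} = \frac{68164557}{8669}$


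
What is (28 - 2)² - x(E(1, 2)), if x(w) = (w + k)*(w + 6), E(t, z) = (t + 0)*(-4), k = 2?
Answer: 680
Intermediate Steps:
E(t, z) = -4*t (E(t, z) = t*(-4) = -4*t)
x(w) = (2 + w)*(6 + w) (x(w) = (w + 2)*(w + 6) = (2 + w)*(6 + w))
(28 - 2)² - x(E(1, 2)) = (28 - 2)² - (12 + (-4*1)² + 8*(-4*1)) = 26² - (12 + (-4)² + 8*(-4)) = 676 - (12 + 16 - 32) = 676 - 1*(-4) = 676 + 4 = 680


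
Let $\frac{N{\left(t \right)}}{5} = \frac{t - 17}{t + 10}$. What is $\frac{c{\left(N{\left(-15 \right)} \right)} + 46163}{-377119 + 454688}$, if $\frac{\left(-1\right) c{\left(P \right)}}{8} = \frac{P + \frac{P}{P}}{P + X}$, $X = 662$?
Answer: $\frac{16018429}{26916443} \approx 0.59512$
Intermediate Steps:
$N{\left(t \right)} = \frac{5 \left(-17 + t\right)}{10 + t}$ ($N{\left(t \right)} = 5 \frac{t - 17}{t + 10} = 5 \frac{-17 + t}{10 + t} = \frac{5 \left(-17 + t\right)}{10 + t}$)
$c{\left(P \right)} = - \frac{8 \left(1 + P\right)}{662 + P}$ ($c{\left(P \right)} = - 8 \frac{P + \frac{P}{P}}{P + 662} = - 8 \frac{P + 1}{662 + P} = - 8 \frac{1 + P}{662 + P} = - \frac{8 \left(1 + P\right)}{662 + P}$)
$\frac{c{\left(N{\left(-15 \right)} \right)} + 46163}{-377119 + 454688} = \frac{\frac{8 \left(-1 - \frac{5 \left(-17 - 15\right)}{10 - 15}\right)}{662 + \frac{5 \left(-17 - 15\right)}{10 - 15}} + 46163}{-377119 + 454688} = \frac{\frac{8 \left(-1 - 5 \frac{1}{-5} \left(-32\right)\right)}{662 + 5 \frac{1}{-5} \left(-32\right)} + 46163}{77569} = \left(\frac{8 \left(-1 - 5 \left(- \frac{1}{5}\right) \left(-32\right)\right)}{662 + 5 \left(- \frac{1}{5}\right) \left(-32\right)} + 46163\right) \frac{1}{77569} = \left(\frac{8 \left(-1 - 32\right)}{662 + 32} + 46163\right) \frac{1}{77569} = \left(\frac{8 \left(-1 - 32\right)}{694} + 46163\right) \frac{1}{77569} = \left(8 \cdot \frac{1}{694} \left(-33\right) + 46163\right) \frac{1}{77569} = \left(- \frac{132}{347} + 46163\right) \frac{1}{77569} = \frac{16018429}{347} \cdot \frac{1}{77569} = \frac{16018429}{26916443}$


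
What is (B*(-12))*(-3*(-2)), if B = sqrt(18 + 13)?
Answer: -72*sqrt(31) ≈ -400.88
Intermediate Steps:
B = sqrt(31) ≈ 5.5678
(B*(-12))*(-3*(-2)) = (sqrt(31)*(-12))*(-3*(-2)) = -12*sqrt(31)*6 = -72*sqrt(31)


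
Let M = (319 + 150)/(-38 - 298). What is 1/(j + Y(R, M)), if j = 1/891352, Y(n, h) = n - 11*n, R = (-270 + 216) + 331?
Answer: -891352/2469045039 ≈ -0.00036101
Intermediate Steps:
M = -67/48 (M = 469/(-336) = 469*(-1/336) = -67/48 ≈ -1.3958)
R = 277 (R = -54 + 331 = 277)
Y(n, h) = -10*n
j = 1/891352 ≈ 1.1219e-6
1/(j + Y(R, M)) = 1/(1/891352 - 10*277) = 1/(1/891352 - 2770) = 1/(-2469045039/891352) = -891352/2469045039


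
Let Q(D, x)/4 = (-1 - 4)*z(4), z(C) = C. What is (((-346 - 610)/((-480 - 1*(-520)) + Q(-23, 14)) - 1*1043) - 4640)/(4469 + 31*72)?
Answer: -56591/67010 ≈ -0.84452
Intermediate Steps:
Q(D, x) = -80 (Q(D, x) = 4*((-1 - 4)*4) = 4*(-5*4) = 4*(-20) = -80)
(((-346 - 610)/((-480 - 1*(-520)) + Q(-23, 14)) - 1*1043) - 4640)/(4469 + 31*72) = (((-346 - 610)/((-480 - 1*(-520)) - 80) - 1*1043) - 4640)/(4469 + 31*72) = ((-956/((-480 + 520) - 80) - 1043) - 4640)/(4469 + 2232) = ((-956/(40 - 80) - 1043) - 4640)/6701 = ((-956/(-40) - 1043) - 4640)*(1/6701) = ((-956*(-1/40) - 1043) - 4640)*(1/6701) = ((239/10 - 1043) - 4640)*(1/6701) = (-10191/10 - 4640)*(1/6701) = -56591/10*1/6701 = -56591/67010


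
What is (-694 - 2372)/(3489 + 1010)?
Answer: -3066/4499 ≈ -0.68149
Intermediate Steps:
(-694 - 2372)/(3489 + 1010) = -3066/4499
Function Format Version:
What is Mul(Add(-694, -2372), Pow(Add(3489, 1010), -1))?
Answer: Rational(-3066, 4499) ≈ -0.68149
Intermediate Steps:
Mul(Add(-694, -2372), Pow(Add(3489, 1010), -1)) = Mul(-3066, Pow(4499, -1)) = Mul(-3066, Rational(1, 4499)) = Rational(-3066, 4499)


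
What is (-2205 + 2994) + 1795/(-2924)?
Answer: 2305241/2924 ≈ 788.39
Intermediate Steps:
(-2205 + 2994) + 1795/(-2924) = 789 + 1795*(-1/2924) = 789 - 1795/2924 = 2305241/2924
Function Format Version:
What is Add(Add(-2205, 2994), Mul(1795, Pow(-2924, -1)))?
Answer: Rational(2305241, 2924) ≈ 788.39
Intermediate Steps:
Add(Add(-2205, 2994), Mul(1795, Pow(-2924, -1))) = Add(789, Mul(1795, Rational(-1, 2924))) = Add(789, Rational(-1795, 2924)) = Rational(2305241, 2924)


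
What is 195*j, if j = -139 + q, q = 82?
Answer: -11115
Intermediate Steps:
j = -57 (j = -139 + 82 = -57)
195*j = 195*(-57) = -11115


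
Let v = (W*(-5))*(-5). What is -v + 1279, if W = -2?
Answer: 1329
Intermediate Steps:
v = -50 (v = -2*(-5)*(-5) = 10*(-5) = -50)
-v + 1279 = -1*(-50) + 1279 = 50 + 1279 = 1329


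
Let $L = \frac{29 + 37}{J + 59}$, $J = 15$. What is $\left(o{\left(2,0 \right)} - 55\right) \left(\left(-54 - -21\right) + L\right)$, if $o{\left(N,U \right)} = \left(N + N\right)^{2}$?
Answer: $\frac{46332}{37} \approx 1252.2$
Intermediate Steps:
$L = \frac{33}{37}$ ($L = \frac{29 + 37}{15 + 59} = \frac{66}{74} = 66 \cdot \frac{1}{74} = \frac{33}{37} \approx 0.89189$)
$o{\left(N,U \right)} = 4 N^{2}$ ($o{\left(N,U \right)} = \left(2 N\right)^{2} = 4 N^{2}$)
$\left(o{\left(2,0 \right)} - 55\right) \left(\left(-54 - -21\right) + L\right) = \left(4 \cdot 2^{2} - 55\right) \left(\left(-54 - -21\right) + \frac{33}{37}\right) = \left(4 \cdot 4 - 55\right) \left(\left(-54 + 21\right) + \frac{33}{37}\right) = \left(16 - 55\right) \left(-33 + \frac{33}{37}\right) = \left(-39\right) \left(- \frac{1188}{37}\right) = \frac{46332}{37}$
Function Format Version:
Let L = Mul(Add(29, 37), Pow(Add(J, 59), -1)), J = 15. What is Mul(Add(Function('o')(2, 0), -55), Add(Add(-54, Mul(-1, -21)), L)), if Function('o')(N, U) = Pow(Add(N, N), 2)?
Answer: Rational(46332, 37) ≈ 1252.2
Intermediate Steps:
L = Rational(33, 37) (L = Mul(Add(29, 37), Pow(Add(15, 59), -1)) = Mul(66, Pow(74, -1)) = Mul(66, Rational(1, 74)) = Rational(33, 37) ≈ 0.89189)
Function('o')(N, U) = Mul(4, Pow(N, 2)) (Function('o')(N, U) = Pow(Mul(2, N), 2) = Mul(4, Pow(N, 2)))
Mul(Add(Function('o')(2, 0), -55), Add(Add(-54, Mul(-1, -21)), L)) = Mul(Add(Mul(4, Pow(2, 2)), -55), Add(Add(-54, Mul(-1, -21)), Rational(33, 37))) = Mul(Add(Mul(4, 4), -55), Add(Add(-54, 21), Rational(33, 37))) = Mul(Add(16, -55), Add(-33, Rational(33, 37))) = Mul(-39, Rational(-1188, 37)) = Rational(46332, 37)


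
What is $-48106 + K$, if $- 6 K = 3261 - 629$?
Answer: $- \frac{145634}{3} \approx -48545.0$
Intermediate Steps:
$K = - \frac{1316}{3}$ ($K = - \frac{3261 - 629}{6} = \left(- \frac{1}{6}\right) 2632 = - \frac{1316}{3} \approx -438.67$)
$-48106 + K = -48106 - \frac{1316}{3} = - \frac{145634}{3}$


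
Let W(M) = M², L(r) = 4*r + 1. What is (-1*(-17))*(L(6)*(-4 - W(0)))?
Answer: -1700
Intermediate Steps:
L(r) = 1 + 4*r
(-1*(-17))*(L(6)*(-4 - W(0))) = (-1*(-17))*((1 + 4*6)*(-4 - 1*0²)) = 17*((1 + 24)*(-4 - 1*0)) = 17*(25*(-4 + 0)) = 17*(25*(-4)) = 17*(-100) = -1700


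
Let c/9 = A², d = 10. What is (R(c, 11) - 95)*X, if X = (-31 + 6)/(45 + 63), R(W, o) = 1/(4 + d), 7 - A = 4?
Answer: 11075/504 ≈ 21.974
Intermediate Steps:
A = 3 (A = 7 - 1*4 = 7 - 4 = 3)
c = 81 (c = 9*3² = 9*9 = 81)
R(W, o) = 1/14 (R(W, o) = 1/(4 + 10) = 1/14)
X = -25/108 ≈ -0.23148
(R(c, 11) - 95)*X = (1/14 - 95)*(-25/108) = -1329/14*(-25/108) = 11075/504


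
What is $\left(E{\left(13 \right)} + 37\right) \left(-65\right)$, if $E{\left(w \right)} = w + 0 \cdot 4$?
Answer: $-3250$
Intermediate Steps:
$E{\left(w \right)} = w$ ($E{\left(w \right)} = w + 0 = w$)
$\left(E{\left(13 \right)} + 37\right) \left(-65\right) = \left(13 + 37\right) \left(-65\right) = 50 \left(-65\right) = -3250$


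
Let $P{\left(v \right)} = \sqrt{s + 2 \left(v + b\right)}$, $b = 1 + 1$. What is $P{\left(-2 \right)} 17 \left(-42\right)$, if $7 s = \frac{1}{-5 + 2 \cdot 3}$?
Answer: $- 102 \sqrt{7} \approx -269.87$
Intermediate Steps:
$b = 2$
$s = \frac{1}{7}$ ($s = \frac{1}{7 \left(-5 + 2 \cdot 3\right)} = \frac{1}{7 \left(-5 + 6\right)} = \frac{1}{7 \cdot 1} = \frac{1}{7} \cdot 1 = \frac{1}{7} \approx 0.14286$)
$P{\left(v \right)} = \sqrt{\frac{29}{7} + 2 v}$ ($P{\left(v \right)} = \sqrt{\frac{1}{7} + 2 \left(v + 2\right)} = \sqrt{\frac{1}{7} + 2 \left(2 + v\right)} = \sqrt{\frac{1}{7} + \left(4 + 2 v\right)} = \sqrt{\frac{29}{7} + 2 v}$)
$P{\left(-2 \right)} 17 \left(-42\right) = \frac{\sqrt{203 + 98 \left(-2\right)}}{7} \cdot 17 \left(-42\right) = \frac{\sqrt{203 - 196}}{7} \cdot 17 \left(-42\right) = \frac{\sqrt{7}}{7} \cdot 17 \left(-42\right) = \frac{17 \sqrt{7}}{7} \left(-42\right) = - 102 \sqrt{7}$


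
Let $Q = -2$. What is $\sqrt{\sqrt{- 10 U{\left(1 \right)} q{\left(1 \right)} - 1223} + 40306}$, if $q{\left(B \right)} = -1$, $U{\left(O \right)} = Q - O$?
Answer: $\sqrt{40306 + i \sqrt{1253}} \approx 200.76 + 0.0882 i$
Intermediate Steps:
$U{\left(O \right)} = -2 - O$
$\sqrt{\sqrt{- 10 U{\left(1 \right)} q{\left(1 \right)} - 1223} + 40306} = \sqrt{\sqrt{- 10 \left(-2 - 1\right) \left(-1\right) - 1223} + 40306} = \sqrt{\sqrt{\left(-10\right) \left(-3\right) \left(-1\right) - 1223} + 40306} = \sqrt{\sqrt{30 \left(-1\right) - 1223} + 40306} = \sqrt{\sqrt{-30 - 1223} + 40306} = \sqrt{\sqrt{-1253} + 40306} = \sqrt{i \sqrt{1253} + 40306} = \sqrt{40306 + i \sqrt{1253}}$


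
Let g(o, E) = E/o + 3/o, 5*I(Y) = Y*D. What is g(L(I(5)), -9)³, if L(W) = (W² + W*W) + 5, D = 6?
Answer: -216/456533 ≈ -0.00047313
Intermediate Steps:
I(Y) = 6*Y/5 (I(Y) = (Y*6)/5 = (6*Y)/5 = 6*Y/5)
L(W) = 5 + 2*W² (L(W) = (W² + W²) + 5 = 2*W² + 5 = 5 + 2*W²)
g(o, E) = 3/o + E/o
g(L(I(5)), -9)³ = ((3 - 9)/(5 + 2*((6/5)*5)²))³ = (-6/(5 + 2*6²))³ = (-6/(5 + 2*36))³ = (-6/(5 + 72))³ = (-6/77)³ = -216/456533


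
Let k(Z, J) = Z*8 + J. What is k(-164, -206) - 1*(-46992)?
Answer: 45474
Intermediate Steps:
k(Z, J) = J + 8*Z (k(Z, J) = 8*Z + J = J + 8*Z)
k(-164, -206) - 1*(-46992) = (-206 + 8*(-164)) - 1*(-46992) = (-206 - 1312) + 46992 = -1518 + 46992 = 45474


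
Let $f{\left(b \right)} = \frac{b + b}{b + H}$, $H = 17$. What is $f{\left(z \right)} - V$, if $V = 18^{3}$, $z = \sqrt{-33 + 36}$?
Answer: $- \frac{833979}{143} + \frac{17 \sqrt{3}}{143} \approx -5831.8$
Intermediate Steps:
$z = \sqrt{3} \approx 1.732$
$f{\left(b \right)} = \frac{2 b}{17 + b}$ ($f{\left(b \right)} = \frac{b + b}{b + 17} = \frac{2 b}{17 + b}$)
$V = 5832$
$f{\left(z \right)} - V = \frac{2 \sqrt{3}}{17 + \sqrt{3}} - 5832 = -5832 + \frac{2 \sqrt{3}}{17 + \sqrt{3}}$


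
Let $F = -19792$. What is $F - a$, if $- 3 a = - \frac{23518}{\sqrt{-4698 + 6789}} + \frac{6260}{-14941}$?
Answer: $- \frac{887143076}{44823} - \frac{23518 \sqrt{2091}}{6273} \approx -19964.0$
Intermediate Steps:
$a = \frac{6260}{44823} + \frac{23518 \sqrt{2091}}{6273}$ ($a = - \frac{- \frac{23518}{\sqrt{-4698 + 6789}} + \frac{6260}{-14941}}{3} = - \frac{- \frac{23518}{\sqrt{2091}} + 6260 \left(- \frac{1}{14941}\right)}{3} = - \frac{- 23518 \frac{\sqrt{2091}}{2091} - \frac{6260}{14941}}{3} = - \frac{- \frac{23518 \sqrt{2091}}{2091} - \frac{6260}{14941}}{3} = - \frac{- \frac{6260}{14941} - \frac{23518 \sqrt{2091}}{2091}}{3} = \frac{6260}{44823} + \frac{23518 \sqrt{2091}}{6273} \approx 171.58$)
$F - a = -19792 - \left(\frac{6260}{44823} + \frac{23518 \sqrt{2091}}{6273}\right) = - \frac{887143076}{44823} - \frac{23518 \sqrt{2091}}{6273}$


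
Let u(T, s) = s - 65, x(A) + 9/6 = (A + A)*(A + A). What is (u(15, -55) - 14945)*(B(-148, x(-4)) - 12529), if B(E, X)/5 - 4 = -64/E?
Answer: 6971373945/37 ≈ 1.8842e+8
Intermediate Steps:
x(A) = -3/2 + 4*A² (x(A) = -3/2 + (A + A)*(A + A) = -3/2 + (2*A)*(2*A) = -3/2 + 4*A²)
B(E, X) = 20 - 320/E (B(E, X) = 20 + 5*(-64/E) = 20 - 320/E)
u(T, s) = -65 + s
(u(15, -55) - 14945)*(B(-148, x(-4)) - 12529) = ((-65 - 55) - 14945)*((20 - 320/(-148)) - 12529) = (-120 - 14945)*((20 - 320*(-1/148)) - 12529) = -15065*((20 + 80/37) - 12529) = -15065*(820/37 - 12529) = -15065*(-462753/37) = 6971373945/37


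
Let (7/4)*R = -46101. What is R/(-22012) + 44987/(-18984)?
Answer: -122537549/104468952 ≈ -1.1730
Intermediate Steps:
R = -184404/7 (R = (4/7)*(-46101) = -184404/7 ≈ -26343.)
R/(-22012) + 44987/(-18984) = -184404/7/(-22012) + 44987/(-18984) = -184404/7*(-1/22012) + 44987*(-1/18984) = 46101/38521 - 44987/18984 = -122537549/104468952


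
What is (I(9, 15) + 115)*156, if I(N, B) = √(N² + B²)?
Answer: 17940 + 468*√34 ≈ 20669.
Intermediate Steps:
I(N, B) = √(B² + N²)
(I(9, 15) + 115)*156 = (√(15² + 9²) + 115)*156 = (√(225 + 81) + 115)*156 = (√306 + 115)*156 = (3*√34 + 115)*156 = (115 + 3*√34)*156 = 17940 + 468*√34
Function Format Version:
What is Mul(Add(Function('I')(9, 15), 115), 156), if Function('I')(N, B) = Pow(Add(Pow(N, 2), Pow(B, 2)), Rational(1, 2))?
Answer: Add(17940, Mul(468, Pow(34, Rational(1, 2)))) ≈ 20669.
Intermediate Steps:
Function('I')(N, B) = Pow(Add(Pow(B, 2), Pow(N, 2)), Rational(1, 2))
Mul(Add(Function('I')(9, 15), 115), 156) = Mul(Add(Pow(Add(Pow(15, 2), Pow(9, 2)), Rational(1, 2)), 115), 156) = Mul(Add(Pow(Add(225, 81), Rational(1, 2)), 115), 156) = Mul(Add(Pow(306, Rational(1, 2)), 115), 156) = Mul(Add(Mul(3, Pow(34, Rational(1, 2))), 115), 156) = Mul(Add(115, Mul(3, Pow(34, Rational(1, 2)))), 156) = Add(17940, Mul(468, Pow(34, Rational(1, 2))))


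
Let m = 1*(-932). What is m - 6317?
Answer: -7249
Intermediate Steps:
m = -932
m - 6317 = -932 - 6317 = -7249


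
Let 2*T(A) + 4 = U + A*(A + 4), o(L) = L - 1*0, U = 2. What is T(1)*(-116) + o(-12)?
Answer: -186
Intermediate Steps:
o(L) = L (o(L) = L + 0 = L)
T(A) = -1 + A*(4 + A)/2 (T(A) = -2 + (2 + A*(A + 4))/2 = -2 + (2 + A*(4 + A))/2 = -2 + (1 + A*(4 + A)/2) = -1 + A*(4 + A)/2)
T(1)*(-116) + o(-12) = (-1 + (½)*1² + 2*1)*(-116) - 12 = (-1 + (½)*1 + 2)*(-116) - 12 = (-1 + ½ + 2)*(-116) - 12 = (3/2)*(-116) - 12 = -174 - 12 = -186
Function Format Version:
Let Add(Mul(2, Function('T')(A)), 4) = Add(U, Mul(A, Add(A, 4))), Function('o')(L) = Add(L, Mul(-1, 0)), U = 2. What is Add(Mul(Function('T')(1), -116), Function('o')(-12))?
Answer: -186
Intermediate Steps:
Function('o')(L) = L (Function('o')(L) = Add(L, 0) = L)
Function('T')(A) = Add(-1, Mul(Rational(1, 2), A, Add(4, A))) (Function('T')(A) = Add(-2, Mul(Rational(1, 2), Add(2, Mul(A, Add(A, 4))))) = Add(-2, Mul(Rational(1, 2), Add(2, Mul(A, Add(4, A))))) = Add(-2, Add(1, Mul(Rational(1, 2), A, Add(4, A)))) = Add(-1, Mul(Rational(1, 2), A, Add(4, A))))
Add(Mul(Function('T')(1), -116), Function('o')(-12)) = Add(Mul(Add(-1, Mul(Rational(1, 2), Pow(1, 2)), Mul(2, 1)), -116), -12) = Add(Mul(Add(-1, Mul(Rational(1, 2), 1), 2), -116), -12) = Add(Mul(Add(-1, Rational(1, 2), 2), -116), -12) = Add(Mul(Rational(3, 2), -116), -12) = Add(-174, -12) = -186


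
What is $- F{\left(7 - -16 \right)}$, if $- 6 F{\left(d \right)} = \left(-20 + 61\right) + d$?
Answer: $\frac{32}{3} \approx 10.667$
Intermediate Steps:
$F{\left(d \right)} = - \frac{41}{6} - \frac{d}{6}$ ($F{\left(d \right)} = - \frac{\left(-20 + 61\right) + d}{6} = - \frac{41 + d}{6} = - \frac{41}{6} - \frac{d}{6}$)
$- F{\left(7 - -16 \right)} = - (- \frac{41}{6} - \frac{7 - -16}{6}) = - (- \frac{41}{6} - \frac{7 + 16}{6}) = - (- \frac{41}{6} - \frac{23}{6}) = \left(-1\right) \left(- \frac{32}{3}\right) = \frac{32}{3}$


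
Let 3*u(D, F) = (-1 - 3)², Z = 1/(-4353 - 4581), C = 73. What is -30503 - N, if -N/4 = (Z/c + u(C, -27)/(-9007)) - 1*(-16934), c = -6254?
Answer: 1561459572444798/41937519721 ≈ 37233.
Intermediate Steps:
Z = -1/8934 (Z = 1/(-8934) = -1/8934 ≈ -0.00011193)
u(D, F) = 16/3 (u(D, F) = (-1 - 3)²/3 = (⅓)*(-4)² = (⅓)*16 = 16/3)
N = -2840679736494461/41937519721 (N = -4*((-1/8934/(-6254) + (16/3)/(-9007)) - 1*(-16934)) = -4*((-1/8934*(-1/6254) + (16/3)*(-1/9007)) + 16934) = -4*((1/55873236 - 16/27021) + 16934) = -4*(-99327195/167750078884 + 16934) = -4*2840679736494461/167750078884 = -2840679736494461/41937519721 ≈ -67736.)
-30503 - N = -30503 - 1*(-2840679736494461/41937519721) = -30503 + 2840679736494461/41937519721 = 1561459572444798/41937519721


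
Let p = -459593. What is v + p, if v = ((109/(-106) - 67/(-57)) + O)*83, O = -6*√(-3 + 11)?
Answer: -2776787119/6042 - 996*√2 ≈ -4.6099e+5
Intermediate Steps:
O = -12*√2 ≈ -16.971
v = 73787/6042 - 996*√2 (v = ((109/(-106) - 67/(-57)) - 12*√2)*83 = ((109*(-1/106) - 67*(-1/57)) - 12*√2)*83 = ((-109/106 + 67/57) - 12*√2)*83 = (889/6042 - 12*√2)*83 = 73787/6042 - 996*√2 ≈ -1396.3)
v + p = (73787/6042 - 996*√2) - 459593 = -2776787119/6042 - 996*√2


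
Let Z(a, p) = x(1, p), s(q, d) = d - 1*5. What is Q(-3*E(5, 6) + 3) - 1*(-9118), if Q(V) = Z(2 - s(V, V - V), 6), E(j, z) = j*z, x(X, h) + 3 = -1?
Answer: 9114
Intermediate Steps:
x(X, h) = -4 (x(X, h) = -3 - 1 = -4)
s(q, d) = -5 + d (s(q, d) = d - 5 = -5 + d)
Z(a, p) = -4
Q(V) = -4
Q(-3*E(5, 6) + 3) - 1*(-9118) = -4 - 1*(-9118) = -4 + 9118 = 9114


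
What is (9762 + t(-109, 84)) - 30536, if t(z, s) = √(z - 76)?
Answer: -20774 + I*√185 ≈ -20774.0 + 13.601*I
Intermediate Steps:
t(z, s) = √(-76 + z)
(9762 + t(-109, 84)) - 30536 = (9762 + √(-76 - 109)) - 30536 = (9762 + √(-185)) - 30536 = (9762 + I*√185) - 30536 = -20774 + I*√185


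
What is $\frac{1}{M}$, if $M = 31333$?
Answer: $\frac{1}{31333} \approx 3.1915 \cdot 10^{-5}$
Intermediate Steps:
$\frac{1}{M} = \frac{1}{31333}$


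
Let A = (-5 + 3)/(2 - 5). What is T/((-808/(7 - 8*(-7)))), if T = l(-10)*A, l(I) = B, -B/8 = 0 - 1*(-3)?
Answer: 126/101 ≈ 1.2475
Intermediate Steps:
B = -24 (B = -8*(0 - 1*(-3)) = -8*(0 + 3) = -8*3 = -24)
A = 2/3 (A = -2/(-3) = -2*(-1/3) = 2/3 ≈ 0.66667)
l(I) = -24
T = -16 (T = -24*2/3 = -16)
T/((-808/(7 - 8*(-7)))) = -16/((-808/(7 - 8*(-7)))) = -16/((-808/(7 + 56))) = -16/((-808/63)) = -16/((-808*1/63)) = -16/(-808/63) = -16*(-63/808) = 126/101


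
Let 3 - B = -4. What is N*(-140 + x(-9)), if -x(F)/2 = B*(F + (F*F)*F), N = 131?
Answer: 1335152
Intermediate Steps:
B = 7 (B = 3 - 1*(-4) = 3 + 4 = 7)
x(F) = -14*F - 14*F³ (x(F) = -14*(F + (F*F)*F) = -14*(F + F²*F) = -14*(F + F³) = -2*(7*F + 7*F³) = -14*F - 14*F³)
N*(-140 + x(-9)) = 131*(-140 - 14*(-9)*(1 + (-9)²)) = 131*(-140 - 14*(-9)*(1 + 81)) = 131*(-140 - 14*(-9)*82) = 131*(-140 + 10332) = 131*10192 = 1335152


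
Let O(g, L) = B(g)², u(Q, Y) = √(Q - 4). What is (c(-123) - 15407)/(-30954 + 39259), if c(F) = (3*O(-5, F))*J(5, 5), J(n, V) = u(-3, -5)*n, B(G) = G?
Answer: -15407/8305 + 75*I*√7/1661 ≈ -1.8551 + 0.11946*I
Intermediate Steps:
u(Q, Y) = √(-4 + Q)
O(g, L) = g²
J(n, V) = I*n*√7 (J(n, V) = √(-4 - 3)*n = √(-7)*n = (I*√7)*n = I*n*√7)
c(F) = 375*I*√7 (c(F) = (3*(-5)²)*(I*5*√7) = (3*25)*(5*I*√7) = 75*(5*I*√7) = 375*I*√7)
(c(-123) - 15407)/(-30954 + 39259) = (375*I*√7 - 15407)/(-30954 + 39259) = (-15407 + 375*I*√7)/8305 = (-15407 + 375*I*√7)*(1/8305) = -15407/8305 + 75*I*√7/1661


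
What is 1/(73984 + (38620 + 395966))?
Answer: 1/508570 ≈ 1.9663e-6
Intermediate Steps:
1/(73984 + (38620 + 395966)) = 1/(73984 + 434586) = 1/508570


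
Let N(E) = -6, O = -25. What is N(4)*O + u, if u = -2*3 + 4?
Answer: 148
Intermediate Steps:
u = -2 (u = -6 + 4 = -2)
N(4)*O + u = -6*(-25) - 2 = 150 - 2 = 148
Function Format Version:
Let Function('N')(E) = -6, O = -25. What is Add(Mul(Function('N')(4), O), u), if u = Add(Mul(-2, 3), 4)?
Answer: 148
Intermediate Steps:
u = -2 (u = Add(-6, 4) = -2)
Add(Mul(Function('N')(4), O), u) = Add(Mul(-6, -25), -2) = Add(150, -2) = 148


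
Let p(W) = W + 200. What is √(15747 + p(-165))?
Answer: √15782 ≈ 125.63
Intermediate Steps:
p(W) = 200 + W
√(15747 + p(-165)) = √(15747 + (200 - 165)) = √(15747 + 35) = √15782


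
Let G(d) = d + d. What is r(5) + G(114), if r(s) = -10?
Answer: 218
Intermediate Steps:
G(d) = 2*d
r(5) + G(114) = -10 + 2*114 = -10 + 228 = 218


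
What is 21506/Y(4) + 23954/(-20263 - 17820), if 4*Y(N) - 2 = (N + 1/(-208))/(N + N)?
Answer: 5451250890002/158387197 ≈ 34417.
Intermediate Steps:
Y(N) = ½ + (-1/208 + N)/(8*N) (Y(N) = ½ + ((N + 1/(-208))/(N + N))/4 = ½ + ((N - 1/208)/((2*N)))/4 = ½ + ((-1/208 + N)*(1/(2*N)))/4 = ½ + ((-1/208 + N)/(2*N))/4 = ½ + (-1/208 + N)/(8*N))
21506/Y(4) + 23954/(-20263 - 17820) = 21506/(((1/1664)*(-1 + 1040*4)/4)) + 23954/(-20263 - 17820) = 21506/(((1/1664)*(¼)*(-1 + 4160))) + 23954/(-38083) = 21506/(((1/1664)*(¼)*4159)) + 23954*(-1/38083) = 21506/(4159/6656) - 23954/38083 = 21506*(6656/4159) - 23954/38083 = 143143936/4159 - 23954/38083 = 5451250890002/158387197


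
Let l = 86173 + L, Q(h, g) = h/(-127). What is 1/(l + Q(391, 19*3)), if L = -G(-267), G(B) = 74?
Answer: 127/10934182 ≈ 1.1615e-5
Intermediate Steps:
L = -74 (L = -1*74 = -74)
Q(h, g) = -h/127 (Q(h, g) = h*(-1/127) = -h/127)
l = 86099 (l = 86173 - 74 = 86099)
1/(l + Q(391, 19*3)) = 1/(86099 - 1/127*391) = 1/(86099 - 391/127) = 1/(10934182/127) = 127/10934182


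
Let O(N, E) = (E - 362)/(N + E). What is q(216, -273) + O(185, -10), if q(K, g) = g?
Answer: -48147/175 ≈ -275.13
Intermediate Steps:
O(N, E) = (-362 + E)/(E + N)
q(216, -273) + O(185, -10) = -273 + (-362 - 10)/(-10 + 185) = -273 - 372/175 = -48147/175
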